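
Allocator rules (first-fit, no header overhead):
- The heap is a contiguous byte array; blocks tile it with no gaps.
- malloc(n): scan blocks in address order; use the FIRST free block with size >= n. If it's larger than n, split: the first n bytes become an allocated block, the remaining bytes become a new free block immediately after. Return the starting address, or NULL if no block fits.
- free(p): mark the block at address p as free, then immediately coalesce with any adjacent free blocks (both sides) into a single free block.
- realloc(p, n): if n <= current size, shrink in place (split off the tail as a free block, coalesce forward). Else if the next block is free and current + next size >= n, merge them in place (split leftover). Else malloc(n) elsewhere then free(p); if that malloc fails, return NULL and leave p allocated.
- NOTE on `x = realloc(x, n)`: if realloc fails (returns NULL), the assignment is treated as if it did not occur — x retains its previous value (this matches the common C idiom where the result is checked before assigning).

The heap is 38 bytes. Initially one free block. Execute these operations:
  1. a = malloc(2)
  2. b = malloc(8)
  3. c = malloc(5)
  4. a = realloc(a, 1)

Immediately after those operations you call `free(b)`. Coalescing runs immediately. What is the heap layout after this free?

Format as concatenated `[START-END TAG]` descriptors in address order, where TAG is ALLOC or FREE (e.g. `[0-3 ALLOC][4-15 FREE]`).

Op 1: a = malloc(2) -> a = 0; heap: [0-1 ALLOC][2-37 FREE]
Op 2: b = malloc(8) -> b = 2; heap: [0-1 ALLOC][2-9 ALLOC][10-37 FREE]
Op 3: c = malloc(5) -> c = 10; heap: [0-1 ALLOC][2-9 ALLOC][10-14 ALLOC][15-37 FREE]
Op 4: a = realloc(a, 1) -> a = 0; heap: [0-0 ALLOC][1-1 FREE][2-9 ALLOC][10-14 ALLOC][15-37 FREE]
free(b): b = 2 -> block [2-9 ALLOC]; mark free, coalesce with adjacent free neighbors -> [0-0 ALLOC][1-9 FREE][10-14 ALLOC][15-37 FREE]

Answer: [0-0 ALLOC][1-9 FREE][10-14 ALLOC][15-37 FREE]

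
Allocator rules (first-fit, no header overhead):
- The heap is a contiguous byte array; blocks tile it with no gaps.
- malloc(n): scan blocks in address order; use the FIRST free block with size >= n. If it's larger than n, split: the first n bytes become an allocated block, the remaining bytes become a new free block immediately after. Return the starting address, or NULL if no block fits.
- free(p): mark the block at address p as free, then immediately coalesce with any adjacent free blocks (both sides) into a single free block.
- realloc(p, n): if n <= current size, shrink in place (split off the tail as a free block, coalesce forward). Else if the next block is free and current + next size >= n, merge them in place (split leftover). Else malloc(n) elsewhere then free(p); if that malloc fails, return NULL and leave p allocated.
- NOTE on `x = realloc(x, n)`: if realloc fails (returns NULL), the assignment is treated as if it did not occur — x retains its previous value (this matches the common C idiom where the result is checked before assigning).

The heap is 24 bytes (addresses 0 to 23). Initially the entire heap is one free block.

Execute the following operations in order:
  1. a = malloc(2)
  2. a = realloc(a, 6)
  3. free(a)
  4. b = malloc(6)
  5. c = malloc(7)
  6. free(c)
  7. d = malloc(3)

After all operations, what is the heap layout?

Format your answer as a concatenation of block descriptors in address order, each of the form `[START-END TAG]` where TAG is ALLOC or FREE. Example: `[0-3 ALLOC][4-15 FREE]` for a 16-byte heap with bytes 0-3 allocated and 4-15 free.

Op 1: a = malloc(2) -> a = 0; heap: [0-1 ALLOC][2-23 FREE]
Op 2: a = realloc(a, 6) -> a = 0; heap: [0-5 ALLOC][6-23 FREE]
Op 3: free(a) -> (freed a); heap: [0-23 FREE]
Op 4: b = malloc(6) -> b = 0; heap: [0-5 ALLOC][6-23 FREE]
Op 5: c = malloc(7) -> c = 6; heap: [0-5 ALLOC][6-12 ALLOC][13-23 FREE]
Op 6: free(c) -> (freed c); heap: [0-5 ALLOC][6-23 FREE]
Op 7: d = malloc(3) -> d = 6; heap: [0-5 ALLOC][6-8 ALLOC][9-23 FREE]

Answer: [0-5 ALLOC][6-8 ALLOC][9-23 FREE]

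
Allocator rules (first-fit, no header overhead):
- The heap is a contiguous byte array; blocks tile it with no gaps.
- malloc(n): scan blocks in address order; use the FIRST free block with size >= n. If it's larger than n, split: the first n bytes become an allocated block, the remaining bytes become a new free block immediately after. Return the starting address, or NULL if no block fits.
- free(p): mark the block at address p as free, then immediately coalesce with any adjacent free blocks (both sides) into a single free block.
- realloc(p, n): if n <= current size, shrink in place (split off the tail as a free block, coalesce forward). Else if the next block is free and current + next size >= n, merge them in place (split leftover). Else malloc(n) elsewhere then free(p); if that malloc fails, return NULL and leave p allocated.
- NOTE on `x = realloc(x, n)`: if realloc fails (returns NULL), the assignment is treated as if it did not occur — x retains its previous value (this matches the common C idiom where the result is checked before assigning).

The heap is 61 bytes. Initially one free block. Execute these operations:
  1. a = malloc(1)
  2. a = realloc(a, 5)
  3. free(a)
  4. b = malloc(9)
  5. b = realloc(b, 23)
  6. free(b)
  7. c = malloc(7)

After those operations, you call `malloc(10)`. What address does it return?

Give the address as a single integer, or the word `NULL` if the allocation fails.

Op 1: a = malloc(1) -> a = 0; heap: [0-0 ALLOC][1-60 FREE]
Op 2: a = realloc(a, 5) -> a = 0; heap: [0-4 ALLOC][5-60 FREE]
Op 3: free(a) -> (freed a); heap: [0-60 FREE]
Op 4: b = malloc(9) -> b = 0; heap: [0-8 ALLOC][9-60 FREE]
Op 5: b = realloc(b, 23) -> b = 0; heap: [0-22 ALLOC][23-60 FREE]
Op 6: free(b) -> (freed b); heap: [0-60 FREE]
Op 7: c = malloc(7) -> c = 0; heap: [0-6 ALLOC][7-60 FREE]
malloc(10): first-fit scan over [0-6 ALLOC][7-60 FREE] -> 7

Answer: 7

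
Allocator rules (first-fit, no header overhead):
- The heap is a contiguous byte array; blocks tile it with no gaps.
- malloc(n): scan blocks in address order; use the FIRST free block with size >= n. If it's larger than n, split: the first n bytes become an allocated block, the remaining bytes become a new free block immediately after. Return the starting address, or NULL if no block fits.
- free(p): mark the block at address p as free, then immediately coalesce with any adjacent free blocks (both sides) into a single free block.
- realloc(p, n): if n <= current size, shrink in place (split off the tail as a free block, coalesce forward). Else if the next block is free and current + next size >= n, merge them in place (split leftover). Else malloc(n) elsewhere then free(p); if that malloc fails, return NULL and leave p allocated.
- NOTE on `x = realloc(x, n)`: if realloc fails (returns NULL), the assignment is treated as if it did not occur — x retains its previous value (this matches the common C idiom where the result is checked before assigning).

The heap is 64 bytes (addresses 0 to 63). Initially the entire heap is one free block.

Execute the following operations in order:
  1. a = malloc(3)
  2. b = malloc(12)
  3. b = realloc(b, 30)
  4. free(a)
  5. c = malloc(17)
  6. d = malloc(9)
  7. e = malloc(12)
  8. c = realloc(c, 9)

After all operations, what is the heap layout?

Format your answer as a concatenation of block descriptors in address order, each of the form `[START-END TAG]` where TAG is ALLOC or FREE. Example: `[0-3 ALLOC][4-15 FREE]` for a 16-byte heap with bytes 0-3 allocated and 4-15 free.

Answer: [0-2 FREE][3-32 ALLOC][33-41 ALLOC][42-49 FREE][50-58 ALLOC][59-63 FREE]

Derivation:
Op 1: a = malloc(3) -> a = 0; heap: [0-2 ALLOC][3-63 FREE]
Op 2: b = malloc(12) -> b = 3; heap: [0-2 ALLOC][3-14 ALLOC][15-63 FREE]
Op 3: b = realloc(b, 30) -> b = 3; heap: [0-2 ALLOC][3-32 ALLOC][33-63 FREE]
Op 4: free(a) -> (freed a); heap: [0-2 FREE][3-32 ALLOC][33-63 FREE]
Op 5: c = malloc(17) -> c = 33; heap: [0-2 FREE][3-32 ALLOC][33-49 ALLOC][50-63 FREE]
Op 6: d = malloc(9) -> d = 50; heap: [0-2 FREE][3-32 ALLOC][33-49 ALLOC][50-58 ALLOC][59-63 FREE]
Op 7: e = malloc(12) -> e = NULL; heap: [0-2 FREE][3-32 ALLOC][33-49 ALLOC][50-58 ALLOC][59-63 FREE]
Op 8: c = realloc(c, 9) -> c = 33; heap: [0-2 FREE][3-32 ALLOC][33-41 ALLOC][42-49 FREE][50-58 ALLOC][59-63 FREE]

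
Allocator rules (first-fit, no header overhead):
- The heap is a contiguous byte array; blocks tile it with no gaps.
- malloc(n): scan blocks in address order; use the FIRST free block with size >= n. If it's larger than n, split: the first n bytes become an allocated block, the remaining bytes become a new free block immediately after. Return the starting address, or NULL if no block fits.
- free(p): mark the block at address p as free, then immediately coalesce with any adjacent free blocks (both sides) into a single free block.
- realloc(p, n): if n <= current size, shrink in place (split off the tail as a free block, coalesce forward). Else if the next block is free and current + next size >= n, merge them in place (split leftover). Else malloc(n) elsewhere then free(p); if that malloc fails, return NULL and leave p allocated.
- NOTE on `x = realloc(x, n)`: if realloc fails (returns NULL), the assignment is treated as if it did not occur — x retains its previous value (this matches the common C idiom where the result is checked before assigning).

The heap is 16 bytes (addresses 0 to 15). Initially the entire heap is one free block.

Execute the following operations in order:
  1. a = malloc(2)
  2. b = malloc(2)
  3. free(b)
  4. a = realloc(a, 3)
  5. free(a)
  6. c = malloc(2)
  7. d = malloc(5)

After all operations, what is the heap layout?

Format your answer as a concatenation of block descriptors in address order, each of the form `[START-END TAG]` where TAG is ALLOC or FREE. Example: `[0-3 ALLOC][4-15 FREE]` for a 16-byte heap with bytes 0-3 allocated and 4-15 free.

Op 1: a = malloc(2) -> a = 0; heap: [0-1 ALLOC][2-15 FREE]
Op 2: b = malloc(2) -> b = 2; heap: [0-1 ALLOC][2-3 ALLOC][4-15 FREE]
Op 3: free(b) -> (freed b); heap: [0-1 ALLOC][2-15 FREE]
Op 4: a = realloc(a, 3) -> a = 0; heap: [0-2 ALLOC][3-15 FREE]
Op 5: free(a) -> (freed a); heap: [0-15 FREE]
Op 6: c = malloc(2) -> c = 0; heap: [0-1 ALLOC][2-15 FREE]
Op 7: d = malloc(5) -> d = 2; heap: [0-1 ALLOC][2-6 ALLOC][7-15 FREE]

Answer: [0-1 ALLOC][2-6 ALLOC][7-15 FREE]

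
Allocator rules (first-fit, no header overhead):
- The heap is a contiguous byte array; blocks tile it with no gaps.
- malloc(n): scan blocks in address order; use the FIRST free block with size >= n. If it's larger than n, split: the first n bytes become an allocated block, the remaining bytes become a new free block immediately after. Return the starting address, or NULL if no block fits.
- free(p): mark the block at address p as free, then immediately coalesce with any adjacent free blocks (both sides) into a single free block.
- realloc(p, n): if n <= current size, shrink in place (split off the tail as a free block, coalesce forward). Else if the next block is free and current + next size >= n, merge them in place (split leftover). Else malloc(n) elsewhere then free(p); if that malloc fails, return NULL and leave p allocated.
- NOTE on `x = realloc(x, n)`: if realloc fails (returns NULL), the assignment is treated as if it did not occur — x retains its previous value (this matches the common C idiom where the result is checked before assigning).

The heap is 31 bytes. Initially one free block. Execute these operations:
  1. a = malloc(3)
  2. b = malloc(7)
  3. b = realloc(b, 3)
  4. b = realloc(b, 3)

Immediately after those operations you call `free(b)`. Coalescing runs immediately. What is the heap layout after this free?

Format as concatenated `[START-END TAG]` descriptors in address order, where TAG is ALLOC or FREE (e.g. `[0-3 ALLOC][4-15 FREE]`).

Answer: [0-2 ALLOC][3-30 FREE]

Derivation:
Op 1: a = malloc(3) -> a = 0; heap: [0-2 ALLOC][3-30 FREE]
Op 2: b = malloc(7) -> b = 3; heap: [0-2 ALLOC][3-9 ALLOC][10-30 FREE]
Op 3: b = realloc(b, 3) -> b = 3; heap: [0-2 ALLOC][3-5 ALLOC][6-30 FREE]
Op 4: b = realloc(b, 3) -> b = 3; heap: [0-2 ALLOC][3-5 ALLOC][6-30 FREE]
free(b): b = 3 -> block [3-5 ALLOC]; mark free, coalesce with adjacent free neighbors -> [0-2 ALLOC][3-30 FREE]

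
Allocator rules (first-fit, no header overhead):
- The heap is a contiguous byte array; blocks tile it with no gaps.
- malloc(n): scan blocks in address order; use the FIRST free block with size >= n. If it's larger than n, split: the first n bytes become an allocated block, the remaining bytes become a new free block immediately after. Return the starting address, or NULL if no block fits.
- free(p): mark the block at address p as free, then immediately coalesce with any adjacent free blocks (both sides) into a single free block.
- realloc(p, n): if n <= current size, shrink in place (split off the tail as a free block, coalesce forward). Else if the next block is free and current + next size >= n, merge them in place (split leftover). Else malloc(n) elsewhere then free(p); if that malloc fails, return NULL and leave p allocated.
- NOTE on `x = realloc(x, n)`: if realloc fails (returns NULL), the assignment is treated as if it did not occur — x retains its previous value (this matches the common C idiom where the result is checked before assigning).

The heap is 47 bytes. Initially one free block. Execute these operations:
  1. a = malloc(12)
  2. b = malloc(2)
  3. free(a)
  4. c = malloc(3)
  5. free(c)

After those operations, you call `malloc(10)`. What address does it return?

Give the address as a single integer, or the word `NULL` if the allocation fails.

Op 1: a = malloc(12) -> a = 0; heap: [0-11 ALLOC][12-46 FREE]
Op 2: b = malloc(2) -> b = 12; heap: [0-11 ALLOC][12-13 ALLOC][14-46 FREE]
Op 3: free(a) -> (freed a); heap: [0-11 FREE][12-13 ALLOC][14-46 FREE]
Op 4: c = malloc(3) -> c = 0; heap: [0-2 ALLOC][3-11 FREE][12-13 ALLOC][14-46 FREE]
Op 5: free(c) -> (freed c); heap: [0-11 FREE][12-13 ALLOC][14-46 FREE]
malloc(10): first-fit scan over [0-11 FREE][12-13 ALLOC][14-46 FREE] -> 0

Answer: 0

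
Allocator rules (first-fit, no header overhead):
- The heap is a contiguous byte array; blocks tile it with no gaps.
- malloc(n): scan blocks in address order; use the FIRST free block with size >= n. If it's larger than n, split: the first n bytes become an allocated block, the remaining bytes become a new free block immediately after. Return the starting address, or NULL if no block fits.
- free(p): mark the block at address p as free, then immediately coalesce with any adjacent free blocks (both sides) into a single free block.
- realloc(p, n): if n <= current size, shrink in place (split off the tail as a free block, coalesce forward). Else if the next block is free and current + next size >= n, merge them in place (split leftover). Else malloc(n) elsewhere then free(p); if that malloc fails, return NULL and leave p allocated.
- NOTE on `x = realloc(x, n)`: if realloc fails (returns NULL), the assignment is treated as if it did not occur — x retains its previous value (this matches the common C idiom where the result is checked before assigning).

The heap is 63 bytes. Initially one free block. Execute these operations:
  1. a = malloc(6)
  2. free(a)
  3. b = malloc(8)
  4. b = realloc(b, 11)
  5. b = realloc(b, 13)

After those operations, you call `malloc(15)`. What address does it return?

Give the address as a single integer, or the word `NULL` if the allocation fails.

Answer: 13

Derivation:
Op 1: a = malloc(6) -> a = 0; heap: [0-5 ALLOC][6-62 FREE]
Op 2: free(a) -> (freed a); heap: [0-62 FREE]
Op 3: b = malloc(8) -> b = 0; heap: [0-7 ALLOC][8-62 FREE]
Op 4: b = realloc(b, 11) -> b = 0; heap: [0-10 ALLOC][11-62 FREE]
Op 5: b = realloc(b, 13) -> b = 0; heap: [0-12 ALLOC][13-62 FREE]
malloc(15): first-fit scan over [0-12 ALLOC][13-62 FREE] -> 13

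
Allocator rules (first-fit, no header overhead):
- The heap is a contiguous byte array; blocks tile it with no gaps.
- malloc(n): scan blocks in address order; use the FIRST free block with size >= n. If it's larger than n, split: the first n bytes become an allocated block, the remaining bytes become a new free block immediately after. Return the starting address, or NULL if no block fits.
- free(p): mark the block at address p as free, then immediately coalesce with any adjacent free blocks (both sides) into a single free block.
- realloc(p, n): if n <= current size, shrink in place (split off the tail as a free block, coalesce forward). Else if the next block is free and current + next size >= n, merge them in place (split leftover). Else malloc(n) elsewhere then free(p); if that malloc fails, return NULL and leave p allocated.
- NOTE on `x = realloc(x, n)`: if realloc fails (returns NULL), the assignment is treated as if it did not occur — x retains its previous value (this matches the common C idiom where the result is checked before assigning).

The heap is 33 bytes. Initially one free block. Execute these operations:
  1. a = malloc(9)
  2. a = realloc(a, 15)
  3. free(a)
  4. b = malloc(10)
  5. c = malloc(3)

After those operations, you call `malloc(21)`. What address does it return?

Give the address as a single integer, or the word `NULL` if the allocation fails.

Answer: NULL

Derivation:
Op 1: a = malloc(9) -> a = 0; heap: [0-8 ALLOC][9-32 FREE]
Op 2: a = realloc(a, 15) -> a = 0; heap: [0-14 ALLOC][15-32 FREE]
Op 3: free(a) -> (freed a); heap: [0-32 FREE]
Op 4: b = malloc(10) -> b = 0; heap: [0-9 ALLOC][10-32 FREE]
Op 5: c = malloc(3) -> c = 10; heap: [0-9 ALLOC][10-12 ALLOC][13-32 FREE]
malloc(21): first-fit scan over [0-9 ALLOC][10-12 ALLOC][13-32 FREE] -> NULL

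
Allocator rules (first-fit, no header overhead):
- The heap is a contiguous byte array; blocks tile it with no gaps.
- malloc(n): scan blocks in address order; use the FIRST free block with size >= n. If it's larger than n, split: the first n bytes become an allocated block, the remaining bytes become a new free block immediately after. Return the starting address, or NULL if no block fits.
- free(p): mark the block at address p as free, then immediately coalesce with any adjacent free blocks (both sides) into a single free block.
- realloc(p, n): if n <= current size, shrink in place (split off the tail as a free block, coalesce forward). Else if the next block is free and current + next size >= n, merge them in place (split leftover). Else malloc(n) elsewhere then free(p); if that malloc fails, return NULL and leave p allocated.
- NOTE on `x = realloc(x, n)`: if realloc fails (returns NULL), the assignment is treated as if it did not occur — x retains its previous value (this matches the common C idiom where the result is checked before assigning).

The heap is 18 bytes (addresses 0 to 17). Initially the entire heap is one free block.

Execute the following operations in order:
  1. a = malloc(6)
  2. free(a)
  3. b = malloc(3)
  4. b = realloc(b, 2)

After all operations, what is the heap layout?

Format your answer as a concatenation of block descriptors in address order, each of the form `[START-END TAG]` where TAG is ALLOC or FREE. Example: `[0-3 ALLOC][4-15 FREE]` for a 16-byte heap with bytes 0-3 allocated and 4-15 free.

Op 1: a = malloc(6) -> a = 0; heap: [0-5 ALLOC][6-17 FREE]
Op 2: free(a) -> (freed a); heap: [0-17 FREE]
Op 3: b = malloc(3) -> b = 0; heap: [0-2 ALLOC][3-17 FREE]
Op 4: b = realloc(b, 2) -> b = 0; heap: [0-1 ALLOC][2-17 FREE]

Answer: [0-1 ALLOC][2-17 FREE]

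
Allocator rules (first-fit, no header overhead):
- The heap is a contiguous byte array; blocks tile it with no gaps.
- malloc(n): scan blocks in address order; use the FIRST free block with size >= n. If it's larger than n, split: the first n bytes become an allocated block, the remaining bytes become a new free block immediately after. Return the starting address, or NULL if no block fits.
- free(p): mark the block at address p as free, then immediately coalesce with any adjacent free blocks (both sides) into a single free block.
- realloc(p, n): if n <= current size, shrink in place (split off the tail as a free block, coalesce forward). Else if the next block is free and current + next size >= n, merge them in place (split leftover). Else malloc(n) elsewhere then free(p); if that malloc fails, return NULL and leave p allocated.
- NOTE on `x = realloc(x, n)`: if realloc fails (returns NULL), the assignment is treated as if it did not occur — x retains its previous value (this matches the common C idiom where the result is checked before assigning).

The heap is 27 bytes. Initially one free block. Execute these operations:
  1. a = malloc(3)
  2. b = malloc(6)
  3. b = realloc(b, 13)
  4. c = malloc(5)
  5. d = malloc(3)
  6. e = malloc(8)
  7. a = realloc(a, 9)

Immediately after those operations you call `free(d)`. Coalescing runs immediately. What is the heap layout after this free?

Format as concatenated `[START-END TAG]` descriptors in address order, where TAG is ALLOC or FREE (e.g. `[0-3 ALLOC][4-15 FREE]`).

Answer: [0-2 ALLOC][3-15 ALLOC][16-20 ALLOC][21-26 FREE]

Derivation:
Op 1: a = malloc(3) -> a = 0; heap: [0-2 ALLOC][3-26 FREE]
Op 2: b = malloc(6) -> b = 3; heap: [0-2 ALLOC][3-8 ALLOC][9-26 FREE]
Op 3: b = realloc(b, 13) -> b = 3; heap: [0-2 ALLOC][3-15 ALLOC][16-26 FREE]
Op 4: c = malloc(5) -> c = 16; heap: [0-2 ALLOC][3-15 ALLOC][16-20 ALLOC][21-26 FREE]
Op 5: d = malloc(3) -> d = 21; heap: [0-2 ALLOC][3-15 ALLOC][16-20 ALLOC][21-23 ALLOC][24-26 FREE]
Op 6: e = malloc(8) -> e = NULL; heap: [0-2 ALLOC][3-15 ALLOC][16-20 ALLOC][21-23 ALLOC][24-26 FREE]
Op 7: a = realloc(a, 9) -> NULL (a unchanged); heap: [0-2 ALLOC][3-15 ALLOC][16-20 ALLOC][21-23 ALLOC][24-26 FREE]
free(d): d = 21 -> block [21-23 ALLOC]; mark free, coalesce with adjacent free neighbors -> [0-2 ALLOC][3-15 ALLOC][16-20 ALLOC][21-26 FREE]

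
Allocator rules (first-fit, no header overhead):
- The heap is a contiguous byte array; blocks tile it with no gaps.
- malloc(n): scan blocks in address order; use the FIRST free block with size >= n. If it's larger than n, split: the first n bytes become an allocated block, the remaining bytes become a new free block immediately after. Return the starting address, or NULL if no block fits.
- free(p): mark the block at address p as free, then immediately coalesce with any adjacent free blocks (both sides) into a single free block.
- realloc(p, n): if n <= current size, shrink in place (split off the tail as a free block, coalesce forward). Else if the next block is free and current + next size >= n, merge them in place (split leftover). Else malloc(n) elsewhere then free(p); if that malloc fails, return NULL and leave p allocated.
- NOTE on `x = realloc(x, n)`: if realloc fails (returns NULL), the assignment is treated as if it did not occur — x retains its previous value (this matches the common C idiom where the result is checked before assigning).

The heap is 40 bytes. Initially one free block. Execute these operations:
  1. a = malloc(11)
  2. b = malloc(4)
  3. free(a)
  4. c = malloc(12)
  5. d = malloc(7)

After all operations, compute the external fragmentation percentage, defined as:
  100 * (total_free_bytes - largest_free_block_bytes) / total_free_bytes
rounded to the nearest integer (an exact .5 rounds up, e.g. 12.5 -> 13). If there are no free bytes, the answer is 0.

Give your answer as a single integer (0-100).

Answer: 24

Derivation:
Op 1: a = malloc(11) -> a = 0; heap: [0-10 ALLOC][11-39 FREE]
Op 2: b = malloc(4) -> b = 11; heap: [0-10 ALLOC][11-14 ALLOC][15-39 FREE]
Op 3: free(a) -> (freed a); heap: [0-10 FREE][11-14 ALLOC][15-39 FREE]
Op 4: c = malloc(12) -> c = 15; heap: [0-10 FREE][11-14 ALLOC][15-26 ALLOC][27-39 FREE]
Op 5: d = malloc(7) -> d = 0; heap: [0-6 ALLOC][7-10 FREE][11-14 ALLOC][15-26 ALLOC][27-39 FREE]
Free blocks: [4 13] total_free=17 largest=13 -> 100*(17-13)/17 = 400/17 ≈ 23.529 -> rounds to 24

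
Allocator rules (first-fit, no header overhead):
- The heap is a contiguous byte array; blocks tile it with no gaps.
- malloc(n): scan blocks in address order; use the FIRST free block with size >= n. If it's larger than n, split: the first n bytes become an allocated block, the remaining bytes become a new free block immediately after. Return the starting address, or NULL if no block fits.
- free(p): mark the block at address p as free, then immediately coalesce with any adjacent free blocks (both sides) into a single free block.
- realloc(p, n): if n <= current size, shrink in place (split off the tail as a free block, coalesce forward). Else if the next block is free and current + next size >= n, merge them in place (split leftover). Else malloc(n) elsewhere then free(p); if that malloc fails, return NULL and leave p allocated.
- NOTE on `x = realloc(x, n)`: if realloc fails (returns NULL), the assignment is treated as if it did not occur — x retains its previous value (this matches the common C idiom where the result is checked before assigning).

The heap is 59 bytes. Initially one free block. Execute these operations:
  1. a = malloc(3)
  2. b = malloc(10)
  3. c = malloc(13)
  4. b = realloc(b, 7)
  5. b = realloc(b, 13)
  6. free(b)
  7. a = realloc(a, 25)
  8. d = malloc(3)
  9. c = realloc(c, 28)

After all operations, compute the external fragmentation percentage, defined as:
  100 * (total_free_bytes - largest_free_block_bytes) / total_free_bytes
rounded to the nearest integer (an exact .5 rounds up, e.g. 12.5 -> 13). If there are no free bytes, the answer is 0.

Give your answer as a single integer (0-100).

Answer: 44

Derivation:
Op 1: a = malloc(3) -> a = 0; heap: [0-2 ALLOC][3-58 FREE]
Op 2: b = malloc(10) -> b = 3; heap: [0-2 ALLOC][3-12 ALLOC][13-58 FREE]
Op 3: c = malloc(13) -> c = 13; heap: [0-2 ALLOC][3-12 ALLOC][13-25 ALLOC][26-58 FREE]
Op 4: b = realloc(b, 7) -> b = 3; heap: [0-2 ALLOC][3-9 ALLOC][10-12 FREE][13-25 ALLOC][26-58 FREE]
Op 5: b = realloc(b, 13) -> b = 26; heap: [0-2 ALLOC][3-12 FREE][13-25 ALLOC][26-38 ALLOC][39-58 FREE]
Op 6: free(b) -> (freed b); heap: [0-2 ALLOC][3-12 FREE][13-25 ALLOC][26-58 FREE]
Op 7: a = realloc(a, 25) -> a = 26; heap: [0-12 FREE][13-25 ALLOC][26-50 ALLOC][51-58 FREE]
Op 8: d = malloc(3) -> d = 0; heap: [0-2 ALLOC][3-12 FREE][13-25 ALLOC][26-50 ALLOC][51-58 FREE]
Op 9: c = realloc(c, 28) -> NULL (c unchanged); heap: [0-2 ALLOC][3-12 FREE][13-25 ALLOC][26-50 ALLOC][51-58 FREE]
Free blocks: [10 8] total_free=18 largest=10 -> 100*(18-10)/18 = 800/18 ≈ 44.444 -> rounds to 44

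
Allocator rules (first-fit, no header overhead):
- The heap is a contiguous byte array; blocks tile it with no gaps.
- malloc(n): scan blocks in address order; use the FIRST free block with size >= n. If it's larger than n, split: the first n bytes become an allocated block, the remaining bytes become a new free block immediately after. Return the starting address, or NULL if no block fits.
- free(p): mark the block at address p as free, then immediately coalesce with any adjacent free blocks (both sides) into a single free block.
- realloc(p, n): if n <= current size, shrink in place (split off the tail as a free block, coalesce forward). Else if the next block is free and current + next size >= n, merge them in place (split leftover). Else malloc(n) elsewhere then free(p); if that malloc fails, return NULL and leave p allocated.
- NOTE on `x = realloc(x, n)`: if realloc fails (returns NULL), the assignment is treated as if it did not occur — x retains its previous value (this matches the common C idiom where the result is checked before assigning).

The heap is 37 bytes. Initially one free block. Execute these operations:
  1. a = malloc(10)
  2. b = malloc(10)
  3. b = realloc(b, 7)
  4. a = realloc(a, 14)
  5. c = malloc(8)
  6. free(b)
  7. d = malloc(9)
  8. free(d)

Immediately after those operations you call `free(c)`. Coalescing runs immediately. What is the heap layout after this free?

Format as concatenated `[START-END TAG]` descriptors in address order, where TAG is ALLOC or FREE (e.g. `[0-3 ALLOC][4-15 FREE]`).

Answer: [0-16 FREE][17-30 ALLOC][31-36 FREE]

Derivation:
Op 1: a = malloc(10) -> a = 0; heap: [0-9 ALLOC][10-36 FREE]
Op 2: b = malloc(10) -> b = 10; heap: [0-9 ALLOC][10-19 ALLOC][20-36 FREE]
Op 3: b = realloc(b, 7) -> b = 10; heap: [0-9 ALLOC][10-16 ALLOC][17-36 FREE]
Op 4: a = realloc(a, 14) -> a = 17; heap: [0-9 FREE][10-16 ALLOC][17-30 ALLOC][31-36 FREE]
Op 5: c = malloc(8) -> c = 0; heap: [0-7 ALLOC][8-9 FREE][10-16 ALLOC][17-30 ALLOC][31-36 FREE]
Op 6: free(b) -> (freed b); heap: [0-7 ALLOC][8-16 FREE][17-30 ALLOC][31-36 FREE]
Op 7: d = malloc(9) -> d = 8; heap: [0-7 ALLOC][8-16 ALLOC][17-30 ALLOC][31-36 FREE]
Op 8: free(d) -> (freed d); heap: [0-7 ALLOC][8-16 FREE][17-30 ALLOC][31-36 FREE]
free(c): c = 0 -> block [0-7 ALLOC]; mark free, coalesce with adjacent free neighbors -> [0-16 FREE][17-30 ALLOC][31-36 FREE]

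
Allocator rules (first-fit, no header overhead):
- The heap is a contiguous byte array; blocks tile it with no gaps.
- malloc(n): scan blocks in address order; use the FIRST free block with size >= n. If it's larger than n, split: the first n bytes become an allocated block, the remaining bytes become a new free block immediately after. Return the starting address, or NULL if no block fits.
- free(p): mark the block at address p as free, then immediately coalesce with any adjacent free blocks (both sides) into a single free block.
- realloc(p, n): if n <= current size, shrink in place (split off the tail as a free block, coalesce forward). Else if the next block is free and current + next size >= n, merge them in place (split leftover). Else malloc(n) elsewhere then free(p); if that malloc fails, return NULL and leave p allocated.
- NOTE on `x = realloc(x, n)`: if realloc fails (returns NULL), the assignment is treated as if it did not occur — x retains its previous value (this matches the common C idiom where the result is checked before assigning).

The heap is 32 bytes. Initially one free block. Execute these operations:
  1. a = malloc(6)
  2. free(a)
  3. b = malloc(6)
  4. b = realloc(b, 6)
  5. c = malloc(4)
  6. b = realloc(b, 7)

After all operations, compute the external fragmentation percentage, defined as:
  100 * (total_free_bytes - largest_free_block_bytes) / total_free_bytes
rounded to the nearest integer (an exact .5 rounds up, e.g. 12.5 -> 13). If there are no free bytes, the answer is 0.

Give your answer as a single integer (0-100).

Answer: 29

Derivation:
Op 1: a = malloc(6) -> a = 0; heap: [0-5 ALLOC][6-31 FREE]
Op 2: free(a) -> (freed a); heap: [0-31 FREE]
Op 3: b = malloc(6) -> b = 0; heap: [0-5 ALLOC][6-31 FREE]
Op 4: b = realloc(b, 6) -> b = 0; heap: [0-5 ALLOC][6-31 FREE]
Op 5: c = malloc(4) -> c = 6; heap: [0-5 ALLOC][6-9 ALLOC][10-31 FREE]
Op 6: b = realloc(b, 7) -> b = 10; heap: [0-5 FREE][6-9 ALLOC][10-16 ALLOC][17-31 FREE]
Free blocks: [6 15] total_free=21 largest=15 -> 100*(21-15)/21 = 600/21 ≈ 28.571 -> rounds to 29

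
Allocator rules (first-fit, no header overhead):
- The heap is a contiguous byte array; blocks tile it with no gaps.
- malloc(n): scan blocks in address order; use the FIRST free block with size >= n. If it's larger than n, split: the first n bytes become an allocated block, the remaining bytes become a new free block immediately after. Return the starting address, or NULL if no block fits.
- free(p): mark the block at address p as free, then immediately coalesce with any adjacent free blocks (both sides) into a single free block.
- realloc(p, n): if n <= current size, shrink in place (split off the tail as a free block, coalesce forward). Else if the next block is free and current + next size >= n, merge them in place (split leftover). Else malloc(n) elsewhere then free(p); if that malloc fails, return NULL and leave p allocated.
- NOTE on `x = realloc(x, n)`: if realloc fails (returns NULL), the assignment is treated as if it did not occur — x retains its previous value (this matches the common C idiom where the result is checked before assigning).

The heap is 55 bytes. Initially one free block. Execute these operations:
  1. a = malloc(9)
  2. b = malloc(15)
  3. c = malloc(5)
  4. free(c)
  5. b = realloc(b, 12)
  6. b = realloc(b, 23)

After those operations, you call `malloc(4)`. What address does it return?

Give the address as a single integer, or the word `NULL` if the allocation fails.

Op 1: a = malloc(9) -> a = 0; heap: [0-8 ALLOC][9-54 FREE]
Op 2: b = malloc(15) -> b = 9; heap: [0-8 ALLOC][9-23 ALLOC][24-54 FREE]
Op 3: c = malloc(5) -> c = 24; heap: [0-8 ALLOC][9-23 ALLOC][24-28 ALLOC][29-54 FREE]
Op 4: free(c) -> (freed c); heap: [0-8 ALLOC][9-23 ALLOC][24-54 FREE]
Op 5: b = realloc(b, 12) -> b = 9; heap: [0-8 ALLOC][9-20 ALLOC][21-54 FREE]
Op 6: b = realloc(b, 23) -> b = 9; heap: [0-8 ALLOC][9-31 ALLOC][32-54 FREE]
malloc(4): first-fit scan over [0-8 ALLOC][9-31 ALLOC][32-54 FREE] -> 32

Answer: 32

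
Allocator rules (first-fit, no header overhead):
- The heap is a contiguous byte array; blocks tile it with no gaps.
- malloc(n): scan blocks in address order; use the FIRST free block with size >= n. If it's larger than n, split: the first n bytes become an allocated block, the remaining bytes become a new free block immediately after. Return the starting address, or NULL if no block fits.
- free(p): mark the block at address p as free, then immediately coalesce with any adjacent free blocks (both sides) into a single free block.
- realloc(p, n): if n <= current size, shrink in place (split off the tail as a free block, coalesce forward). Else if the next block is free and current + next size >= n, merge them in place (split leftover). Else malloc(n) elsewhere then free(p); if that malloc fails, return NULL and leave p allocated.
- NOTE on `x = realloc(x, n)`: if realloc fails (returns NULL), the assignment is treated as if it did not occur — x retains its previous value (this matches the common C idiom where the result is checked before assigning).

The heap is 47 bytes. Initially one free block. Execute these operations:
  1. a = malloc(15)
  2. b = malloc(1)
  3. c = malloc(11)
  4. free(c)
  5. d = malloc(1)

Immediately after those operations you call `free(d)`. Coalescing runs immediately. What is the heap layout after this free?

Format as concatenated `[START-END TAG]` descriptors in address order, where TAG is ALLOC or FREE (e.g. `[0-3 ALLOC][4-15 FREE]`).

Op 1: a = malloc(15) -> a = 0; heap: [0-14 ALLOC][15-46 FREE]
Op 2: b = malloc(1) -> b = 15; heap: [0-14 ALLOC][15-15 ALLOC][16-46 FREE]
Op 3: c = malloc(11) -> c = 16; heap: [0-14 ALLOC][15-15 ALLOC][16-26 ALLOC][27-46 FREE]
Op 4: free(c) -> (freed c); heap: [0-14 ALLOC][15-15 ALLOC][16-46 FREE]
Op 5: d = malloc(1) -> d = 16; heap: [0-14 ALLOC][15-15 ALLOC][16-16 ALLOC][17-46 FREE]
free(d): d = 16 -> block [16-16 ALLOC]; mark free, coalesce with adjacent free neighbors -> [0-14 ALLOC][15-15 ALLOC][16-46 FREE]

Answer: [0-14 ALLOC][15-15 ALLOC][16-46 FREE]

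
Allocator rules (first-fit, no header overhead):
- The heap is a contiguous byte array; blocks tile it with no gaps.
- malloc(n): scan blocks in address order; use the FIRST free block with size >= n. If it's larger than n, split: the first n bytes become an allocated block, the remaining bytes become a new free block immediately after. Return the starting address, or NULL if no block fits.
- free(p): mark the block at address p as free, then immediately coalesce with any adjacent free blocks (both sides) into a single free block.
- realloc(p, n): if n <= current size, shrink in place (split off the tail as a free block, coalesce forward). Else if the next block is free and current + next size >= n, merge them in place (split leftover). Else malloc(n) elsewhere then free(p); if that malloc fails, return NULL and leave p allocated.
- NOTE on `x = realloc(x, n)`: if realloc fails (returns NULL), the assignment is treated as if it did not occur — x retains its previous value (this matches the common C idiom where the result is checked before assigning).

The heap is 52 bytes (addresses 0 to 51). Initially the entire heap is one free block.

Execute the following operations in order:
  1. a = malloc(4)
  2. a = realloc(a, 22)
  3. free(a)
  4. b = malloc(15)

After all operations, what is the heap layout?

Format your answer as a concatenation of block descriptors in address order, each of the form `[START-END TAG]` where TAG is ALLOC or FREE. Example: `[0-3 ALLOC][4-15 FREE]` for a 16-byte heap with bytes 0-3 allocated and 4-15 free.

Answer: [0-14 ALLOC][15-51 FREE]

Derivation:
Op 1: a = malloc(4) -> a = 0; heap: [0-3 ALLOC][4-51 FREE]
Op 2: a = realloc(a, 22) -> a = 0; heap: [0-21 ALLOC][22-51 FREE]
Op 3: free(a) -> (freed a); heap: [0-51 FREE]
Op 4: b = malloc(15) -> b = 0; heap: [0-14 ALLOC][15-51 FREE]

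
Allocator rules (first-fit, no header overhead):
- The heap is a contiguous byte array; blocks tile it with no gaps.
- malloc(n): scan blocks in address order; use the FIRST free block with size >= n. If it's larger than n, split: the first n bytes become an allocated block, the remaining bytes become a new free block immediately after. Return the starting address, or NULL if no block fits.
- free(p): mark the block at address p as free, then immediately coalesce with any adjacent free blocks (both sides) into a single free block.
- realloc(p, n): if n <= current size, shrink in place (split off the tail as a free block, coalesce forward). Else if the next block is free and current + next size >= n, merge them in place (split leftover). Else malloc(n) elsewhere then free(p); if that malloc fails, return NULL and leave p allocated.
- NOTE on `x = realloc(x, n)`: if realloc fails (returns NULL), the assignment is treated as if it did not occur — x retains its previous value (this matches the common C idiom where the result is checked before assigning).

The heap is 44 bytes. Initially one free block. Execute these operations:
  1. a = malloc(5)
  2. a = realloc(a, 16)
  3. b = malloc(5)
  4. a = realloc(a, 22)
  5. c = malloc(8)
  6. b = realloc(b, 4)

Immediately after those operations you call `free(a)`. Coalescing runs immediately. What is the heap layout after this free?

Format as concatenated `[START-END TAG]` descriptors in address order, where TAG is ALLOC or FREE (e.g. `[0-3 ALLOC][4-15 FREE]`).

Answer: [0-7 ALLOC][8-15 FREE][16-19 ALLOC][20-43 FREE]

Derivation:
Op 1: a = malloc(5) -> a = 0; heap: [0-4 ALLOC][5-43 FREE]
Op 2: a = realloc(a, 16) -> a = 0; heap: [0-15 ALLOC][16-43 FREE]
Op 3: b = malloc(5) -> b = 16; heap: [0-15 ALLOC][16-20 ALLOC][21-43 FREE]
Op 4: a = realloc(a, 22) -> a = 21; heap: [0-15 FREE][16-20 ALLOC][21-42 ALLOC][43-43 FREE]
Op 5: c = malloc(8) -> c = 0; heap: [0-7 ALLOC][8-15 FREE][16-20 ALLOC][21-42 ALLOC][43-43 FREE]
Op 6: b = realloc(b, 4) -> b = 16; heap: [0-7 ALLOC][8-15 FREE][16-19 ALLOC][20-20 FREE][21-42 ALLOC][43-43 FREE]
free(a): a = 21 -> block [21-42 ALLOC]; mark free, coalesce with adjacent free neighbors -> [0-7 ALLOC][8-15 FREE][16-19 ALLOC][20-43 FREE]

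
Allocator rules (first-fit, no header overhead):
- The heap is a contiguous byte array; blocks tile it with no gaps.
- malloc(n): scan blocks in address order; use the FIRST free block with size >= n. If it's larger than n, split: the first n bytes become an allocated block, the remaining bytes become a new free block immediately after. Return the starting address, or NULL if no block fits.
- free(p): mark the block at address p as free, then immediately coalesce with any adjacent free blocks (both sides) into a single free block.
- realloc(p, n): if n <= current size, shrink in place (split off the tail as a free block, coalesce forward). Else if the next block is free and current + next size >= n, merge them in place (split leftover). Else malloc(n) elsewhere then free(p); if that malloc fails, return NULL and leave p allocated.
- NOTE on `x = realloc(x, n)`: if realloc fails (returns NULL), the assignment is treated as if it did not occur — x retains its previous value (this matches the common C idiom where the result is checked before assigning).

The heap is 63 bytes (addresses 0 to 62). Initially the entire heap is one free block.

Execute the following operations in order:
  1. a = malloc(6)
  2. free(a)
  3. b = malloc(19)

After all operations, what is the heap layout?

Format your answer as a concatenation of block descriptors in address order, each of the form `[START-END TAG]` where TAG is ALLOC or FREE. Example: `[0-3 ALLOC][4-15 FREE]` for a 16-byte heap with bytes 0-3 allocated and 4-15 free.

Op 1: a = malloc(6) -> a = 0; heap: [0-5 ALLOC][6-62 FREE]
Op 2: free(a) -> (freed a); heap: [0-62 FREE]
Op 3: b = malloc(19) -> b = 0; heap: [0-18 ALLOC][19-62 FREE]

Answer: [0-18 ALLOC][19-62 FREE]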